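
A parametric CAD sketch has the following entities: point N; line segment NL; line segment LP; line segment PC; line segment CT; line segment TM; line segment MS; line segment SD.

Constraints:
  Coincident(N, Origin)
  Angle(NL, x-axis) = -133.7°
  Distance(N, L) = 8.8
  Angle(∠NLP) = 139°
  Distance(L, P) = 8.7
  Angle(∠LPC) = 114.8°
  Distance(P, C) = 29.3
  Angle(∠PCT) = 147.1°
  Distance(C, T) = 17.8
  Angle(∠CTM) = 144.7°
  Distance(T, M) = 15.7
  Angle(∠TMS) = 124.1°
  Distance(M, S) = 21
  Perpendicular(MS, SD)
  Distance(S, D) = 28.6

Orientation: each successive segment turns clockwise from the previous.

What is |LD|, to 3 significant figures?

25.4

N is at the origin; NL runs at -133.7° with length 8.8, so L = (-6.08, -6.36). ∠NLP = 139.0° gives LP at -175° from the x-axis; with |LP| = 8.7, P = (-14.7, -7.17). ∠LPC = 114.8° gives PC at 120° from the x-axis; with |PC| = 29.3, C = (-29.4, 18.2). ∠PCT = 147.1° gives CT at 87.2° from the x-axis; with |CT| = 17.8, T = (-28.6, 36.0). ∠CTM = 144.7° gives TM at 51.9° from the x-axis; with |TM| = 15.7, M = (-18.9, 48.3). ∠TMS = 124.1° gives MS at -4.00° from the x-axis; with |MS| = 21.0, S = (2.07, 46.9). MS ⟂ SD, so SD runs at -94.0°; with |SD| = 28.6, D = (0.0740, 18.3). Then |LD| = |D − L| = 25.4.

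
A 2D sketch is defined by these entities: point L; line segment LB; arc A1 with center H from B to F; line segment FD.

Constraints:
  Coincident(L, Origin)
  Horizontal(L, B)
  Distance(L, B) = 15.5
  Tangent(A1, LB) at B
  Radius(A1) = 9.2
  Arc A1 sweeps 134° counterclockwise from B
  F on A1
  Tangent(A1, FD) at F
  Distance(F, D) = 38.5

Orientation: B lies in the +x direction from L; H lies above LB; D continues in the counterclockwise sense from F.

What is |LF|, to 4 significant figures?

27.06

L is at the origin; L and B share the same y with |LB| = 15.5 and B on the +x side, so B = (15.50, 0.000). Tangency of A1 to LB means the radius HB is perpendicular to LB, so H = B + (0, 9.2) = (15.50, 9.200). On A1, B sits at bearing -90° from H; a 134° counterclockwise sweep puts F at bearing 44°, so F = H + 9.2·(cos 44°, sin 44°) = (22.12, 15.59). Then |LF| = |F − L| = 27.06.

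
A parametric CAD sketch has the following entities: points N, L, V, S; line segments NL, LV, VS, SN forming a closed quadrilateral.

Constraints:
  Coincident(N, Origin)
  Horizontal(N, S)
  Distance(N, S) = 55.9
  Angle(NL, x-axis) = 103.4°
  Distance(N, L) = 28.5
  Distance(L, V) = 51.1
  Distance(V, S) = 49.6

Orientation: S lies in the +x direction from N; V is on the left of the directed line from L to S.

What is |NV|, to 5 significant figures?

62.281

Checks: |LV| = 51.10 ✓; |VS| = 49.60 ✓.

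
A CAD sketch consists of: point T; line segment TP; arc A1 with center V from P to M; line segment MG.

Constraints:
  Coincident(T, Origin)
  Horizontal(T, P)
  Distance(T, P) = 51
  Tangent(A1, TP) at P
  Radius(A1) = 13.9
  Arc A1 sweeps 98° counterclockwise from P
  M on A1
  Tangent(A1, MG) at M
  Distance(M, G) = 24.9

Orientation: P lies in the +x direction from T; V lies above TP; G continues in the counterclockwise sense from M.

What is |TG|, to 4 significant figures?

73.47

On A1, P sits at bearing -90° from V; a 98° counterclockwise sweep puts M at bearing 8°, so M = V + 13.9·(cos 8°, sin 8°) = (64.76, 15.83). Since A1 is tangent to MG there, VM ⟂ MG, so MG runs along (−sin 8°, cos 8°); with |MG| = 24.9, G = (61.30, 40.49). Then |TG| = |G − T| = 73.47.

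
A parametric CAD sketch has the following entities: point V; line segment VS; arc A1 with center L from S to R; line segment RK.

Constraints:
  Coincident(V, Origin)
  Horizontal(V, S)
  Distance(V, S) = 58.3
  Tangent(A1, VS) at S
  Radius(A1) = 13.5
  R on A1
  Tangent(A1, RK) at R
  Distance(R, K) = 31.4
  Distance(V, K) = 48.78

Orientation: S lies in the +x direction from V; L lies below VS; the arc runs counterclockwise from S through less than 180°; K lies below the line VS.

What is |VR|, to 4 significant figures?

46.73

Checks: |LS| = 13.50 ✓; |LR| = 13.50 ✓; ∠(LR, RK) = 90.00° ✓; |RK| = 31.40 ✓; |VK| = 48.78 ✓.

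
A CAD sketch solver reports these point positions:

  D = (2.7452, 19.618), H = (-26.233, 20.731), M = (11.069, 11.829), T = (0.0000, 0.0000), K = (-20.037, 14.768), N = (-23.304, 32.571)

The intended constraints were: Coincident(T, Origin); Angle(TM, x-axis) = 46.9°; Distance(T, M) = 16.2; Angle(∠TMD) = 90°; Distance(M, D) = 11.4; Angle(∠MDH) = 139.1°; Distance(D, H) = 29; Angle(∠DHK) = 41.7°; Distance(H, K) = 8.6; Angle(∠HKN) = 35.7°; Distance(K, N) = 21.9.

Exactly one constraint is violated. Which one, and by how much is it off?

Distance(K, N) = 21.9 — off by 3.80.

T = (0.00, 0.00) ✓; TM at 46.90° ✓; |TM| = 16.20 ✓; ∠TMD = 90.00° ✓; |MD| = 11.40 ✓; ∠MDH = 139.1° ✓; |DH| = 29.00 ✓; ∠DHK = 41.70° ✓; |HK| = 8.599 ✓; ∠HKN = 35.70° ✓; |KN| = 18.10 ✗.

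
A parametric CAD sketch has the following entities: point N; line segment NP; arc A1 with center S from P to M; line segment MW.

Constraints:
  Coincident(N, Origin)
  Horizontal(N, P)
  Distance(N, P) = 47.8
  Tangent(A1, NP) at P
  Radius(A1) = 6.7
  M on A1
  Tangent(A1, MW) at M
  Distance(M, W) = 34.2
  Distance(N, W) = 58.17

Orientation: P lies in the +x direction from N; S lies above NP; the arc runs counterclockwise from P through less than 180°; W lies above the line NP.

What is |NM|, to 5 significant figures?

54.797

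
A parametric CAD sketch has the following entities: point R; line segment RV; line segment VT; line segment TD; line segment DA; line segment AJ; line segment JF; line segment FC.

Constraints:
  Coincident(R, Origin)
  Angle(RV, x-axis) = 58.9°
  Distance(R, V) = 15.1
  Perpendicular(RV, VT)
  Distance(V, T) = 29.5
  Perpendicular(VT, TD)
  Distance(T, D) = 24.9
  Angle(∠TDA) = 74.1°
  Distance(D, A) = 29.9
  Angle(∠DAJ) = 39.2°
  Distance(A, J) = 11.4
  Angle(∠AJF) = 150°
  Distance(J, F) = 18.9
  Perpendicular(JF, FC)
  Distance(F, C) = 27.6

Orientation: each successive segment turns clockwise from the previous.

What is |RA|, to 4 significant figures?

1.772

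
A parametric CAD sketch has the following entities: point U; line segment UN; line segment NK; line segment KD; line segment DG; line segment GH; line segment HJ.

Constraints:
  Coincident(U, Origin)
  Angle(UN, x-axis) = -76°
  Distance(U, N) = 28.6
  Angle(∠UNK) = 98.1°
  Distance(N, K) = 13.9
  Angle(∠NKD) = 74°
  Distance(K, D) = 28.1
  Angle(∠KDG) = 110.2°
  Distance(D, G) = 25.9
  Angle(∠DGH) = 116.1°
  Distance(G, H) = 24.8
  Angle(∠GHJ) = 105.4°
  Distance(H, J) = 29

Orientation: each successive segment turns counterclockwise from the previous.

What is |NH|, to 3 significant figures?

33.0

U is at the origin; UN runs at -76.0° with length 28.6, so N = (6.92, -27.8). ∠UNK = 98.1° gives NK at 5.90° from the x-axis; with |NK| = 13.9, K = (20.7, -26.3). ∠NKD = 74.0° gives KD at 112° from the x-axis; with |KD| = 28.1, D = (10.3, -0.249). ∠KDG = 110.2° gives DG at -178° from the x-axis; with |DG| = 25.9, G = (-15.6, -1.02). ∠DGH = 116.1° gives GH at -114° from the x-axis; with |GH| = 24.8, H = (-25.9, -23.6). Then |NH| = |H − N| = 33.0.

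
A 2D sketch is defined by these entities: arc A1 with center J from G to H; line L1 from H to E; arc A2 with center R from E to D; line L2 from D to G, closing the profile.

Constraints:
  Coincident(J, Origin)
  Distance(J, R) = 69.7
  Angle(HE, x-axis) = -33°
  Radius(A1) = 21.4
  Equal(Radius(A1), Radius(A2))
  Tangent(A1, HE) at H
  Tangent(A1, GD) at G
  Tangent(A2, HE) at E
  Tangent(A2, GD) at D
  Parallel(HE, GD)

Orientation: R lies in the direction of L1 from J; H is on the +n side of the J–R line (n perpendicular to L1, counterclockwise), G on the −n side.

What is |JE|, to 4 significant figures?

72.91

The slot axis is L1's direction at -33.0°, so u = (cos -33.0°, sin -33.0°) = (0.8387, -0.5446) and n = (−sin -33.0°, cos -33.0°) = (0.5446, 0.8387). J is at the origin and R lies 69.7 along u from J, so R = 69.7·u = (58.46, -37.96). Tangency of A1 to both parallel lines with radius 21.4 puts H and G at J ± 21.4·n: H = (11.66, 17.95), G = (-11.66, -17.95). Equal radii place E and D the same way about R: E = R + 21.4·n = (70.11, -20.01), D = R − 21.4·n = (46.80, -55.91). Then |JE| = |E − J| = 72.91.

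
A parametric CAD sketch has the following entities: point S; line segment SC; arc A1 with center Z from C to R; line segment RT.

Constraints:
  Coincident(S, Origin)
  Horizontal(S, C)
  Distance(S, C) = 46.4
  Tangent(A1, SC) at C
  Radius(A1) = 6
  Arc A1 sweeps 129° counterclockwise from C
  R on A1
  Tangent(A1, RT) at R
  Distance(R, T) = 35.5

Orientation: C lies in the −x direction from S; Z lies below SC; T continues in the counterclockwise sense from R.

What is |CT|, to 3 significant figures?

41.3

S is at the origin; S and C share the same y with |SC| = 46.4 and C on the −x side, so C = (-46.4, 0.00). Since A1 is tangent to SC there, ZC ⟂ SC, so Z = C + (0, -6) = (-46.4, -6.00). On A1, C sits at bearing 90° from Z; a 129° counterclockwise sweep puts R at bearing 219°, so R = Z + 6.0·(cos 219°, sin 219°) = (-51.1, -9.78). A1 meets RT tangentially, so ZR is at right angles to RT, so RT runs along (−sin 219°, cos 219°); with |RT| = 35.5, T = (-28.7, -37.4). Then |CT| = |T − C| = 41.3.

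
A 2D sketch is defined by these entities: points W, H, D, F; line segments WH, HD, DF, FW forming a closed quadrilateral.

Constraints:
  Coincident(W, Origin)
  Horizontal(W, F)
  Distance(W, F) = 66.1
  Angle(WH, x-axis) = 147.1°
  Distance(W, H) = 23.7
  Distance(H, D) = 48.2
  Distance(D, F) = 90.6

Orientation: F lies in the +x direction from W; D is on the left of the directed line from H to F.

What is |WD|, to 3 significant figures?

58.2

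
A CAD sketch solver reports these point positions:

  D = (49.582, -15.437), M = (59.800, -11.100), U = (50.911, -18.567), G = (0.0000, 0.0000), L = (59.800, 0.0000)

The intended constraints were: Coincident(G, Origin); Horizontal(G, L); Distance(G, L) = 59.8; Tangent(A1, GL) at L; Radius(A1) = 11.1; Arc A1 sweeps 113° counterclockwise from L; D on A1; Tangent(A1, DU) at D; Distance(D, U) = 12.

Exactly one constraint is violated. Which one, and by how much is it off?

Distance(D, U) = 12 — off by 8.60.

G = (0.00, 0.00) ✓; G.y = 0.00, L.y = 0.00 ✓; |GL| = 59.80 ✓; ∠(ML, LG) = 90.00° ✓; |ML| = 11.10 ✓; bearing(M→D) − bearing(M→L) = 113.0° ✓; |MD| = 11.10 ✓; ∠(MD, DU) = 89.99° ✓; |DU| = 3.400 ✗.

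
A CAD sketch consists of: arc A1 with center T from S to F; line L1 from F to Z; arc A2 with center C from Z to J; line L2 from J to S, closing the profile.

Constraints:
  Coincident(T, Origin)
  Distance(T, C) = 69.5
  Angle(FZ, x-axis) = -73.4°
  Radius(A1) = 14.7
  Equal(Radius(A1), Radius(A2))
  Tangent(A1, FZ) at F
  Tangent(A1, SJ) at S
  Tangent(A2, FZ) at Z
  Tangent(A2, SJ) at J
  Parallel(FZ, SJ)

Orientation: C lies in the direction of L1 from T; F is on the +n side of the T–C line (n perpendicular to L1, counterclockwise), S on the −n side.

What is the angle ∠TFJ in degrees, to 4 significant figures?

67.07°

The slot axis is L1's direction at -73.4°, so u = (cos -73.4°, sin -73.4°) = (0.2857, -0.9583) and n = (−sin -73.4°, cos -73.4°) = (0.9583, 0.2857). T is at the origin and C lies 69.5 along u from T, so C = 69.5·u = (19.86, -66.60). Tangency of A1 to both parallel lines with radius 14.7 puts F and S at T ± 14.7·n: F = (14.09, 4.200), S = (-14.09, -4.200). Equal radii place Z and J the same way about C: Z = C + 14.7·n = (33.94, -62.40), J = C − 14.7·n = (5.768, -70.80). Then cos ∠TFJ = FT·FJ / (|FT||FJ|), giving 67.07°.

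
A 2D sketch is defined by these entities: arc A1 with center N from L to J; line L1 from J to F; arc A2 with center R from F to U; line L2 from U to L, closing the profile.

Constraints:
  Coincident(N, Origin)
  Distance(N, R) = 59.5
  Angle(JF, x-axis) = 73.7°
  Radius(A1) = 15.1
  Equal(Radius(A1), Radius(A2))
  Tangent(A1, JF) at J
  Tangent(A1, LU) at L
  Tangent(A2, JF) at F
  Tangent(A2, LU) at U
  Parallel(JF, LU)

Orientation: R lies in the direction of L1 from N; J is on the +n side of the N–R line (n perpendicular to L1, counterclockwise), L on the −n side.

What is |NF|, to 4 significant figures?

61.39

Tangency of A1 to both parallel lines with radius 15.1 puts J and L at N ± 15.1·n: J = (-14.49, 4.238), L = (14.49, -4.238). Equal radii place F and U the same way about R: F = R + 15.1·n = (2.207, 61.35), U = R − 15.1·n = (31.19, 52.87). Then |NF| = |F − N| = 61.39.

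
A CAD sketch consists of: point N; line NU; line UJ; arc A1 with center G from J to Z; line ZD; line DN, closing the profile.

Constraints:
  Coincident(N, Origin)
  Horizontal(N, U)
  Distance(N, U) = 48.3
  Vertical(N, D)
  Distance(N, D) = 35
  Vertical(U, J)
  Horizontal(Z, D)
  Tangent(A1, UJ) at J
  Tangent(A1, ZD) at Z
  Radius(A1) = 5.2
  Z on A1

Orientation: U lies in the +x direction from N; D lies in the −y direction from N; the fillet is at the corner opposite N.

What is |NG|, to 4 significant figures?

52.40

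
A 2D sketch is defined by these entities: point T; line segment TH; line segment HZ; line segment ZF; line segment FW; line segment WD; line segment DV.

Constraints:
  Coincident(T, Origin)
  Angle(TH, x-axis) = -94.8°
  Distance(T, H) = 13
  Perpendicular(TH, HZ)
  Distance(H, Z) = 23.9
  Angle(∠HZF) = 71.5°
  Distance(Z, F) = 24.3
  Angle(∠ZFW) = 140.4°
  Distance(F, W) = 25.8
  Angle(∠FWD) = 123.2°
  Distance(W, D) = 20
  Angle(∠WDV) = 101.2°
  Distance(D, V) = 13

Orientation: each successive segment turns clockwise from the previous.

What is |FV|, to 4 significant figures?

37.70

T is at the origin; TH runs at -94.8° with length 13.0, so H = (-1.088, -12.95). The perpendicularity gives HZ at right angles to TH, so HZ runs at 175.2°; with |HZ| = 23.9, Z = (-24.90, -10.95). ∠HZF = 71.5° gives ZF at 66.70° from the x-axis; with |ZF| = 24.3, F = (-15.29, 11.36). ∠ZFW = 140.4° gives FW at 27.10° from the x-axis; with |FW| = 25.8, W = (7.675, 23.12). ∠FWD = 123.2° gives WD at -29.70° from the x-axis; with |WD| = 20.0, D = (25.05, 13.21). ∠WDV = 101.2° gives DV at -108.5° from the x-axis; with |DV| = 13.0, V = (20.92, 0.8794). Then |FV| = |V − F| = 37.70.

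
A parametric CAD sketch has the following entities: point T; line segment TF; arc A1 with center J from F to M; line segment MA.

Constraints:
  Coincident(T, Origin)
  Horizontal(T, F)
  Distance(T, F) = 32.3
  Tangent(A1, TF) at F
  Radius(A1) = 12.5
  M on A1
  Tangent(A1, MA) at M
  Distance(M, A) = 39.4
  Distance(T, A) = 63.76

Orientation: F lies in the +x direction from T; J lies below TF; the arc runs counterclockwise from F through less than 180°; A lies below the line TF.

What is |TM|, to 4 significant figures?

26.58

Checks: ∠(JF, FT) = 90.00° ✓; |JF| = 12.50 ✓; |JM| = 12.50 ✓; ∠(JM, MA) = 90.00° ✓; |MA| = 39.40 ✓; |TA| = 63.76 ✓.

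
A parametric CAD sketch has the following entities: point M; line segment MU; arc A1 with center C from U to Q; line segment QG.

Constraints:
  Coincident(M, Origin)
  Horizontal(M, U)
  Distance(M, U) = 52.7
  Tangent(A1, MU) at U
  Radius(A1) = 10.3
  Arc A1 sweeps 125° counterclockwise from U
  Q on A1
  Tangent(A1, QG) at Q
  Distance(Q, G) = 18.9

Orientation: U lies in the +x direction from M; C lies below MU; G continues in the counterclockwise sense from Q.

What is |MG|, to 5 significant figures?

63.566

M is at the origin; M and U share the same y with |MU| = 52.7 and U on the +x side, so U = (52.700, 0.0000). Tangency of A1 to MU means the radius CU is perpendicular to MU, so C = U + (0, -10.3) = (52.700, -10.300). On A1, U sits at bearing 90° from C; a 125° counterclockwise sweep puts Q at bearing 215°, so Q = C + 10.3·(cos 215°, sin 215°) = (44.263, -16.208). A1 meets QG tangentially, so CQ is at right angles to QG, so QG runs along (−sin 215°, cos 215°); with |QG| = 18.9, G = (55.103, -31.690). Then |MG| = |G − M| = 63.566.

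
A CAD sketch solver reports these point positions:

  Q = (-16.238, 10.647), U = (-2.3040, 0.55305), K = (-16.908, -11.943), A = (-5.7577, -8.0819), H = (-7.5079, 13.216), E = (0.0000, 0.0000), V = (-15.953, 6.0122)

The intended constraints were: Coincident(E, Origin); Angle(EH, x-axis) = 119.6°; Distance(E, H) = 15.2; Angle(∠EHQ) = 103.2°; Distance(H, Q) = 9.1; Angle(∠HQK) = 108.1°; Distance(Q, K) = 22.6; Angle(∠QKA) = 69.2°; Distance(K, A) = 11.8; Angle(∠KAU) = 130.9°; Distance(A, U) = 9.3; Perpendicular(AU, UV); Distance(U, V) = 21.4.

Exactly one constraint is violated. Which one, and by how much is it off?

Distance(U, V) = 21.4 — off by 6.70.

E = (0.00, 0.00) ✓; EH at 119.6° ✓; |EH| = 15.20 ✓; ∠EHQ = 103.2° ✓; |HQ| = 9.100 ✓; ∠HQK = 108.1° ✓; |QK| = 22.60 ✓; ∠QKA = 69.20° ✓; |KA| = 11.80 ✓; ∠KAU = 130.9° ✓; |AU| = 9.300 ✓; ∠(AU, UV) = 90.00° ✓; |UV| = 14.70 ✗.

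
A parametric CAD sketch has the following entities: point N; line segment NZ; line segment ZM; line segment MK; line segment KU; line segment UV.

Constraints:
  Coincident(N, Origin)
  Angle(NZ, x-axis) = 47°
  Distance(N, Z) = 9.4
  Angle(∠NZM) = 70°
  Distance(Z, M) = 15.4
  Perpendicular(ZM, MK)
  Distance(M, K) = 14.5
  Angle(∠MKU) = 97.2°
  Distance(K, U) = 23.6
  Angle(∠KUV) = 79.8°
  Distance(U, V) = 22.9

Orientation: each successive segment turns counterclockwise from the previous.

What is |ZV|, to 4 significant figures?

8.702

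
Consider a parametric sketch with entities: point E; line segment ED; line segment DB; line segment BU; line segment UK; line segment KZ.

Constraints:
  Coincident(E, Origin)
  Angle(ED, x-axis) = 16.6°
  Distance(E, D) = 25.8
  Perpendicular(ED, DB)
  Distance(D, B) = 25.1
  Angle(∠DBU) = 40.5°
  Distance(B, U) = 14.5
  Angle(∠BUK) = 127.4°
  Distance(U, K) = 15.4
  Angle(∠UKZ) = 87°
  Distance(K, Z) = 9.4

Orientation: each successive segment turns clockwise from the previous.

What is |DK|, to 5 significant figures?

6.2666

E is at the origin; ED runs at 16.6° with length 25.8, so D = (24.725, 7.3708). ED is perpendicular to DB, so DB runs at -73.400°; with |DB| = 25.1, B = (31.896, -16.683). ∠DBU = 40.5° gives BU at 147.10° from the x-axis; with |BU| = 14.5, U = (19.721, -8.8071). ∠BUK = 127.4° gives UK at 94.500° from the x-axis; with |UK| = 15.4, K = (18.513, 6.5454). Then |DK| = |K − D| = 6.2666.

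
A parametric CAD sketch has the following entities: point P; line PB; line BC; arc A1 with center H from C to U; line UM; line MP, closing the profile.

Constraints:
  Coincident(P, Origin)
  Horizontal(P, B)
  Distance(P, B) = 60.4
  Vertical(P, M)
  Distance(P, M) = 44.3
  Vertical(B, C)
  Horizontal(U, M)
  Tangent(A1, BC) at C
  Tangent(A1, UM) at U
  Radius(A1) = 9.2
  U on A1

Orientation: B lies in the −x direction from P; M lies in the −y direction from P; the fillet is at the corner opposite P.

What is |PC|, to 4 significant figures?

69.86

The virtual corner opposite P is at (-60.40, -44.30). A1 meets BC tangentially, so HC is at right angles to BC and A1 meets UM tangentially, so HU is at right angles to UM, with radius 9.2, so the center H sits 9.2 in from both sides at H = (-51.20, -35.10). That places the tangent points at C = (-60.40, -35.10) on BC and U = (-51.20, -44.30) on UM. Then |PC| = |C − P| = 69.86.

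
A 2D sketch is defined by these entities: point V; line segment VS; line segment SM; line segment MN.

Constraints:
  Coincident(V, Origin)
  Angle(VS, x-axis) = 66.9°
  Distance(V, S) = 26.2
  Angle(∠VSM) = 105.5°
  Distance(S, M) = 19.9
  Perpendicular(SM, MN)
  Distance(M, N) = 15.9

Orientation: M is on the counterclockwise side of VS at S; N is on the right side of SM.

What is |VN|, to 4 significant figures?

49.16

∠VSM = 105.5°, so SM runs at 66.9° + (180° − 105.5°) = 141.4° from the x-axis; with |SM| = 19.9, M = S + 19.9·(cos 141.4°, sin 141.4°) = (-5.273, 36.51). The perpendicularity gives MN at right angles to SM; with |MN| = 15.9 on the right of SM, N = M + 15.9·(0.6239, 0.7815) = (4.647, 48.94). Then |VN| = |N − V| = 49.16.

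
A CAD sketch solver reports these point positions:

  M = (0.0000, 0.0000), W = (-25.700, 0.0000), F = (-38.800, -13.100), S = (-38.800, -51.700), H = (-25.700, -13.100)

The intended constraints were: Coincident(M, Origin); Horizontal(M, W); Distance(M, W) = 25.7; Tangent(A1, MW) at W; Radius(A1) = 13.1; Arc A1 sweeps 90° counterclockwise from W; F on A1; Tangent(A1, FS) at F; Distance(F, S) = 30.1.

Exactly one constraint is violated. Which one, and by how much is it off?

Distance(F, S) = 30.1 — off by 8.50.

M = (0.00, 0.00) ✓; M.y = 0.00, W.y = 0.00 ✓; |MW| = 25.70 ✓; ∠(HW, WM) = 90.00° ✓; |HW| = 13.10 ✓; bearing(H→F) − bearing(H→W) = 90.00° ✓; |HF| = 13.10 ✓; ∠(HF, FS) = 90.00° ✓; |FS| = 38.60 ✗.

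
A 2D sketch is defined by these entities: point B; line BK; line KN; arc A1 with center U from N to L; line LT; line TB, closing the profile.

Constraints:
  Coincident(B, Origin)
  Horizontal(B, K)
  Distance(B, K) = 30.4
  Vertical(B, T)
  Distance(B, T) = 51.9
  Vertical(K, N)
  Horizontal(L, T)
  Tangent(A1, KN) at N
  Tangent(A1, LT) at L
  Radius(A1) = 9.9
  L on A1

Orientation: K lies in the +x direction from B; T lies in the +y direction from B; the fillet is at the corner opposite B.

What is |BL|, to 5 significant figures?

55.802

The virtual corner opposite B is at (30.400, 51.900). Tangency of A1 to KN means the radius UN is perpendicular to KN and A1 meets LT tangentially, so UL is at right angles to LT, with radius 9.9, so the center U sits 9.9 in from both sides at U = (20.500, 42.000). That places the tangent points at N = (30.400, 42.000) on KN and L = (20.500, 51.900) on LT. Then |BL| = |L − B| = 55.802.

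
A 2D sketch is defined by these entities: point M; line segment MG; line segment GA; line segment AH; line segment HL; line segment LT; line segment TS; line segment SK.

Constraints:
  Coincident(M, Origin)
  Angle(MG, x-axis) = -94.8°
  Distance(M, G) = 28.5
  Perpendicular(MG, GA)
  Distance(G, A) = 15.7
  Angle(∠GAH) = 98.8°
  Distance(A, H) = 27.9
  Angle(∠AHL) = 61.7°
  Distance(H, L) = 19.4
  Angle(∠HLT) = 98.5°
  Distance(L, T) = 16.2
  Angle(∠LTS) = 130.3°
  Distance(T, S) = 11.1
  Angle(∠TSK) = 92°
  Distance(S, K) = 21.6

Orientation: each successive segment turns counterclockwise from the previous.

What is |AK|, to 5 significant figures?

20.769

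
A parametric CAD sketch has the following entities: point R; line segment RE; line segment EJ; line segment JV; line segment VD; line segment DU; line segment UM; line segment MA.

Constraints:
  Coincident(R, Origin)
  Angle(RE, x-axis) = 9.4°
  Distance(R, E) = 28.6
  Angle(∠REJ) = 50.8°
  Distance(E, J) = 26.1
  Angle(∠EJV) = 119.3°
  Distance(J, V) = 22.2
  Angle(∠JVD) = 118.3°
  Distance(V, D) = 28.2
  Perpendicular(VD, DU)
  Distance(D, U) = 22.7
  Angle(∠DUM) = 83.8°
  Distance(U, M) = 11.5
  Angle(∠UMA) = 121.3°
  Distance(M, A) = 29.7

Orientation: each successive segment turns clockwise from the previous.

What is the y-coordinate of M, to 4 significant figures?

7.056

VD ⟂ DU, so DU runs at 27.80°; with |DU| = 22.7, U = (-0.02633, 17.75). ∠DUM = 83.8° gives UM at -68.40° from the x-axis; with |UM| = 11.5, M = (4.207, 7.056). So M.y = 7.056.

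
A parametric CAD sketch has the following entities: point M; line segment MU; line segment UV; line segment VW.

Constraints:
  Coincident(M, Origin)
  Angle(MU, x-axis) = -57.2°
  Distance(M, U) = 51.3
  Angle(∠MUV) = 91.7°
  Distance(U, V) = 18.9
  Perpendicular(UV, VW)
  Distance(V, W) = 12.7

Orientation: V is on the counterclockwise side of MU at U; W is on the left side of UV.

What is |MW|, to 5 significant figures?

43.649

M is at the origin; MU runs at -57.2° with length 51.3, so U = 51.3·(cos -57.2°, sin -57.2°) = (27.790, -43.121). ∠MUV = 91.7°, so UV runs at -57.2° + (180° − 91.7°) = 31.100° from the x-axis; with |UV| = 18.9, V = U + 18.9·(cos 31.100°, sin 31.100°) = (43.973, -33.359). The perpendicularity gives VW at right angles to UV; with |VW| = 12.7 on the left of UV, W = V + 12.7·(-0.51653, 0.85627) = (37.413, -22.484). Then |MW| = |W − M| = 43.649.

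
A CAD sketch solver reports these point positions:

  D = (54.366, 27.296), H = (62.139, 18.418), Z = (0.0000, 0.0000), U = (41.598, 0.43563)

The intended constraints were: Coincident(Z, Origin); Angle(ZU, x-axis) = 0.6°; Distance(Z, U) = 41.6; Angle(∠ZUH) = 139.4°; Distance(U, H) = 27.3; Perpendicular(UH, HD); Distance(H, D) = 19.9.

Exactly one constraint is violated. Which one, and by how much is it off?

Distance(H, D) = 19.9 — off by 8.10.

Z = (0.00, 0.00) ✓; ZU at 0.6000° ✓; |ZU| = 41.60 ✓; ∠ZUH = 139.4° ✓; |UH| = 27.30 ✓; ∠(UH, HD) = 90.00° ✓; |HD| = 11.80 ✗.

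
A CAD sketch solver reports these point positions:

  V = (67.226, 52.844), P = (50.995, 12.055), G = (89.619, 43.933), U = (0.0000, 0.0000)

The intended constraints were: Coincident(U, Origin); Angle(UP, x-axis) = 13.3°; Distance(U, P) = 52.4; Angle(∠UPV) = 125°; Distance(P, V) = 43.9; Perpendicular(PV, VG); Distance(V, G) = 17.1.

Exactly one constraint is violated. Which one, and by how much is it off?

Distance(V, G) = 17.1 — off by 7.00.

U = (0.00, 0.00) ✓; UP at 13.30° ✓; |UP| = 52.40 ✓; ∠UPV = 125.0° ✓; |PV| = 43.90 ✓; ∠(PV, VG) = 90.00° ✓; |VG| = 24.10 ✗.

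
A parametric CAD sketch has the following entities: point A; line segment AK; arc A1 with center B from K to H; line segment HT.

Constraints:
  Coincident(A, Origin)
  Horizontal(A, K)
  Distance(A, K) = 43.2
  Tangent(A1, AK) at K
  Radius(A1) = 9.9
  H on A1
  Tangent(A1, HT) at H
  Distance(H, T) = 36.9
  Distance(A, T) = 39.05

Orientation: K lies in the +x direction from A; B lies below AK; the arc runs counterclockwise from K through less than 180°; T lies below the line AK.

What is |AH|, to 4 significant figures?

35.11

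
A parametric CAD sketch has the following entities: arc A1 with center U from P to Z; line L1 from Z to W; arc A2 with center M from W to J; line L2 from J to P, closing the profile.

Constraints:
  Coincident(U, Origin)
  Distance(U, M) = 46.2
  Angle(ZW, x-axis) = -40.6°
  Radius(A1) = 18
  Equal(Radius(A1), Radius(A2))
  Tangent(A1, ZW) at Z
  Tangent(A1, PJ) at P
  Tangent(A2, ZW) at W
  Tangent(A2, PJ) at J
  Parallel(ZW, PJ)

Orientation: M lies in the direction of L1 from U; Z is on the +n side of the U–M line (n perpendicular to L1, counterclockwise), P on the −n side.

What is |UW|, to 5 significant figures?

49.583

The slot axis is L1's direction at -40.6°, so u = (cos -40.6°, sin -40.6°) = (0.75927, -0.65077) and n = (−sin -40.6°, cos -40.6°) = (0.65077, 0.75927). U is at the origin and M lies 46.2 along u from U, so M = 46.2·u = (35.078, -30.066). Tangency of A1 to both parallel lines with radius 18.0 puts Z and P at U ± 18.0·n: Z = (11.714, 13.667), P = (-11.714, -13.667). Equal radii place W and J the same way about M: W = M + 18.0·n = (46.792, -16.399), J = M − 18.0·n = (23.364, -43.733). Then |UW| = |W − U| = 49.583.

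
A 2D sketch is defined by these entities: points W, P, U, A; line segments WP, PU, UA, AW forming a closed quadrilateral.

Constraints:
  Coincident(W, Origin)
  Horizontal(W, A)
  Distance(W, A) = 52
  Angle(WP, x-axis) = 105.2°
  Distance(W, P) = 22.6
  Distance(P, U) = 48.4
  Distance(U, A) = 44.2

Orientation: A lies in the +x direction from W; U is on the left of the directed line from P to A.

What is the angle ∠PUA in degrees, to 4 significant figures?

83.76°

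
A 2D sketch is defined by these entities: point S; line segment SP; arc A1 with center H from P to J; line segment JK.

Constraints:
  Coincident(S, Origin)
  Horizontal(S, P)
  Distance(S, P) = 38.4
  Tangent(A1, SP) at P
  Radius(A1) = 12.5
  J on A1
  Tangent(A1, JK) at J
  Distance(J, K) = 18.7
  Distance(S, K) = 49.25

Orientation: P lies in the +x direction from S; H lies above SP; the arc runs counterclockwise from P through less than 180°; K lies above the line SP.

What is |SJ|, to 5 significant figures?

52.009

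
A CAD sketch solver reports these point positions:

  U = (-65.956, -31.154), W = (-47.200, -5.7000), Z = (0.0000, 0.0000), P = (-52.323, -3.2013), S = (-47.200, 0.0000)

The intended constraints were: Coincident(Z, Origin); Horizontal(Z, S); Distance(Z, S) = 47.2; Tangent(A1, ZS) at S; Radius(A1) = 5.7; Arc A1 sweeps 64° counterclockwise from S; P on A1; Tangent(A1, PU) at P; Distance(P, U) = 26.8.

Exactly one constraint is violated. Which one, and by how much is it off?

Distance(P, U) = 26.8 — off by 4.30.

Z = (0.00, 0.00) ✓; Z.y = 0.00, S.y = 0.00 ✓; |ZS| = 47.20 ✓; ∠(WS, SZ) = 90.00° ✓; |WS| = 5.700 ✓; bearing(W→P) − bearing(W→S) = 64.00° ✓; |WP| = 5.700 ✓; ∠(WP, PU) = 90.00° ✓; |PU| = 31.10 ✗.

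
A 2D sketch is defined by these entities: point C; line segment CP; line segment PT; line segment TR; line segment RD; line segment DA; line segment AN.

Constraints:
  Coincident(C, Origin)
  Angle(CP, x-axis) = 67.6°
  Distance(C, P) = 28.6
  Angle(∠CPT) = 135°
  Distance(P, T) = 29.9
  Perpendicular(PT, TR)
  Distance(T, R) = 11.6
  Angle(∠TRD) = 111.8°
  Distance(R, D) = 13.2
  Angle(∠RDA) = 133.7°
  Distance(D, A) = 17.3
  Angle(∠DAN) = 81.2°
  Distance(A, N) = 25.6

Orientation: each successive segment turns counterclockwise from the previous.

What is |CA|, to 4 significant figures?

24.66

∠TRD = 111.8° gives RD at -89.20° from the x-axis; with |RD| = 13.2, D = (-11.12, 36.39). ∠RDA = 133.7° gives DA at -42.90° from the x-axis; with |DA| = 17.3, A = (1.556, 24.61). Then |CA| = |A − C| = 24.66.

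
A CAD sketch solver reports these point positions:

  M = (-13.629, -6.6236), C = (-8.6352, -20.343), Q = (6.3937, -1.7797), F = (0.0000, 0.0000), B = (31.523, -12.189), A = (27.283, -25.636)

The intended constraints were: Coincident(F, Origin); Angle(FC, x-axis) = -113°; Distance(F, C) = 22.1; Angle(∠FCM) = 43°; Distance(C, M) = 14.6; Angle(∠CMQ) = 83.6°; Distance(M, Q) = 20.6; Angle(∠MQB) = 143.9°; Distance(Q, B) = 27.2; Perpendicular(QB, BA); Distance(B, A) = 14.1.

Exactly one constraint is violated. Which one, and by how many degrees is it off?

Perpendicular(QB, BA) — off by 5.00°.

F = (0.00, 0.00) ✓; FC at -113.0° ✓; |FC| = 22.10 ✓; ∠FCM = 43.00° ✓; |CM| = 14.60 ✓; ∠CMQ = 83.60° ✓; |MQ| = 20.60 ✓; ∠MQB = 143.9° ✓; |QB| = 27.20 ✓; ∠(QB, BA) = 85.00° ✗; |BA| = 14.10 ✓.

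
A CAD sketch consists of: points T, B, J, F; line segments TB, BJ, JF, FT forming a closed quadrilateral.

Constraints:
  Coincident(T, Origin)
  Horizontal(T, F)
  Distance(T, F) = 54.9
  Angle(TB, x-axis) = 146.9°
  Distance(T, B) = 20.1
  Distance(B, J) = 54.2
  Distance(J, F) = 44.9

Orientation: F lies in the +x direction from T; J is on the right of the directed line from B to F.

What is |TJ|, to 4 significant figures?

35.00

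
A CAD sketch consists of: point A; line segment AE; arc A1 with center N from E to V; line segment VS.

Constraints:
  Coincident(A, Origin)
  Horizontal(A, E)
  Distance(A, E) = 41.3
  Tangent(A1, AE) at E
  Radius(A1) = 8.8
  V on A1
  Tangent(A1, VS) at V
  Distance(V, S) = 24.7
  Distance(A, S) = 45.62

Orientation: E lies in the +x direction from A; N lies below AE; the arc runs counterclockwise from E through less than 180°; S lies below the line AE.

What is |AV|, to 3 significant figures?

33.6

Checks: |NV| = 8.800 ✓; ∠(NV, VS) = 90.00° ✓; |VS| = 24.70 ✓; |AS| = 45.62 ✓.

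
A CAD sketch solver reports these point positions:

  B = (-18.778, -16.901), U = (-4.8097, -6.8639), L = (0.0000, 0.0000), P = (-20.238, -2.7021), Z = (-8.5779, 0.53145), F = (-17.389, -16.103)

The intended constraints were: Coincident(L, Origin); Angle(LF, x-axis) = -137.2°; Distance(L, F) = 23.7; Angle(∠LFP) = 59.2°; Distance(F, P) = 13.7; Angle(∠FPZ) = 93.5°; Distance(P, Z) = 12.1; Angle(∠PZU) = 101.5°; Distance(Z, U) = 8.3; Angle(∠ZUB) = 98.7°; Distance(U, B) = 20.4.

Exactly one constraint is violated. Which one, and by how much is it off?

Distance(U, B) = 20.4 — off by 3.20.

L = (0.00, 0.00) ✓; LF at -137.2° ✓; |LF| = 23.70 ✓; ∠LFP = 59.20° ✓; |FP| = 13.70 ✓; ∠FPZ = 93.50° ✓; |PZ| = 12.10 ✓; ∠PZU = 101.5° ✓; |ZU| = 8.300 ✓; ∠ZUB = 98.70° ✓; |UB| = 17.20 ✗.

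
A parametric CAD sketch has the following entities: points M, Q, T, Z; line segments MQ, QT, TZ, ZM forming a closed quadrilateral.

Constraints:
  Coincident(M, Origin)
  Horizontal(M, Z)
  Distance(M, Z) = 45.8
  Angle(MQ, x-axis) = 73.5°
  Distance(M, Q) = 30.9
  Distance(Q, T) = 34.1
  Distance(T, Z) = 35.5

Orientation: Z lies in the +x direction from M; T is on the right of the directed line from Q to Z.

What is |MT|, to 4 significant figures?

11.47

M is at the origin; MZ is horizontal with |MZ| = 45.8 and Z in +x, so Z = (45.8, 0). MQ runs at 73.5° with |MQ| = 30.9, so Q = (8.776, 29.63). T is determined by |QT| = 34.1 and |TZ| = 35.5 together: it lies at the intersection of circle(Q, 34.1) and circle(Z, 35.5). With |QZ| = 47.42, the foot of the radical line on QZ is 22.68 from Q and the perpendicular offset is √(34.1² − 22.68²) = 25.46. Taking the right-of-QZ solution: T = (10.58, -4.425).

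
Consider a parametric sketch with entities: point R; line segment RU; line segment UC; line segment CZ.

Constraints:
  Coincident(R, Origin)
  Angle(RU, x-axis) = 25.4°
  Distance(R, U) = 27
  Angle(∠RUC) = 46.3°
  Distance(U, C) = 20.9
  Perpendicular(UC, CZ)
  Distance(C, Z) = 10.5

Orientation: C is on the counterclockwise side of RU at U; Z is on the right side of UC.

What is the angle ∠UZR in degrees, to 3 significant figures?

59.0°

R is at the origin; RU runs at 25.4° with length 27.0, so U = 27.0·(cos 25.4°, sin 25.4°) = (24.4, 11.6). ∠RUC = 46.3°, so UC runs at 25.4° + (180° − 46.3°) = 159° from the x-axis; with |UC| = 20.9, C = U + 20.9·(cos 159°, sin 159°) = (4.87, 19.0). The perpendicularity gives CZ at right angles to UC; with |CZ| = 10.5 on the right of UC, Z = C + 10.5·(0.357, 0.934) = (8.61, 28.8). Then cos ∠UZR = ZU·ZR / (|ZU||ZR|), giving 59.0°.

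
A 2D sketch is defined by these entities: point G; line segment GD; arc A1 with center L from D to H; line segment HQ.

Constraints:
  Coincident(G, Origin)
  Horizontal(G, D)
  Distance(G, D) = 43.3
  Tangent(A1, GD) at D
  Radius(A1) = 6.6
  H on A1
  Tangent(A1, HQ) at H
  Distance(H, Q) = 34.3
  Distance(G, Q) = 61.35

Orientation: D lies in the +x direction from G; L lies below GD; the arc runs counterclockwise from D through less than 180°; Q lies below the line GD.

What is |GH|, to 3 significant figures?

37.8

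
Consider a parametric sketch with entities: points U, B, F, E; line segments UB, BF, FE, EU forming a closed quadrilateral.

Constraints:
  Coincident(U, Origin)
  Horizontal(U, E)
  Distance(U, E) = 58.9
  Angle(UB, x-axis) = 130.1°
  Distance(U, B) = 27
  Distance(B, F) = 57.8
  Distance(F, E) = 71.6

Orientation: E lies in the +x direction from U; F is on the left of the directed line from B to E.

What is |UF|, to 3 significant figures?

66.1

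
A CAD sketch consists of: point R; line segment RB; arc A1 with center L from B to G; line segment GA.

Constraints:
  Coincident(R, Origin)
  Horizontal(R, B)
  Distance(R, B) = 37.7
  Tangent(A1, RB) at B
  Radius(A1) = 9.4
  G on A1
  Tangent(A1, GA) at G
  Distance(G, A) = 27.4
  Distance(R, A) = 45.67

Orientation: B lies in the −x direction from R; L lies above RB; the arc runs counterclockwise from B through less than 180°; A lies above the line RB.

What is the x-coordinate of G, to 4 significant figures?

-28.30

Checks: ∠(LB, BR) = 90.00° ✓; |LB| = 9.400 ✓; |LG| = 9.400 ✓; ∠(LG, GA) = 90.00° ✓; |GA| = 27.40 ✓; |RA| = 45.67 ✓.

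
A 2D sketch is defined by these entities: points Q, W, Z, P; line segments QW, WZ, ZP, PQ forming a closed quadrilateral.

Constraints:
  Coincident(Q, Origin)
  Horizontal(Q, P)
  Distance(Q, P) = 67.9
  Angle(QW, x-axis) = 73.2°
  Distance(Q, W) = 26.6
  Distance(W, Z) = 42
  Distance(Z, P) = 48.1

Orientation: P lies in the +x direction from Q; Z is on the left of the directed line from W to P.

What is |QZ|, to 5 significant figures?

62.790

Q is at the origin; Q and P share the same y with |QP| = 67.9 and P in +x, so P = (67.9, 0). QW runs at 73.2° with |QW| = 26.6, so W = (7.6882, 25.465). Z is determined by |WZ| = 42.0 and |ZP| = 48.1 together: it lies at the intersection of circle(W, 42.0) and circle(P, 48.1). With |WP| = 65.375, the foot of the radical line on WP is 28.484 from W and the perpendicular offset is √(42.0² − 28.484²) = 30.865. Taking the left-of-WP solution: Z = (45.945, 42.797).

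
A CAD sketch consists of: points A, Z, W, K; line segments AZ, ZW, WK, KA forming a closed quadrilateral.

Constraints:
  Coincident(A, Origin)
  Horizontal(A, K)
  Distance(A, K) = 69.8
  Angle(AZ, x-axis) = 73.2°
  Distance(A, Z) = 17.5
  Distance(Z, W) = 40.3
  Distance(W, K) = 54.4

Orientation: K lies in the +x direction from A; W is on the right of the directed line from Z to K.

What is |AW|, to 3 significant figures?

28.6

A is at the origin; AK is horizontal with |AK| = 69.8 and K in +x, so K = (69.8, 0). AZ runs at 73.2° with |AZ| = 17.5, so Z = (5.06, 16.8). W is determined by |ZW| = 40.3 and |WK| = 54.4 together: it lies at the intersection of circle(Z, 40.3) and circle(K, 54.4). With |ZK| = 66.9, the foot of the radical line on ZK is 23.5 from Z and the perpendicular offset is √(40.3² − 23.5²) = 32.8. Taking the right-of-ZK solution: W = (19.6, -20.8).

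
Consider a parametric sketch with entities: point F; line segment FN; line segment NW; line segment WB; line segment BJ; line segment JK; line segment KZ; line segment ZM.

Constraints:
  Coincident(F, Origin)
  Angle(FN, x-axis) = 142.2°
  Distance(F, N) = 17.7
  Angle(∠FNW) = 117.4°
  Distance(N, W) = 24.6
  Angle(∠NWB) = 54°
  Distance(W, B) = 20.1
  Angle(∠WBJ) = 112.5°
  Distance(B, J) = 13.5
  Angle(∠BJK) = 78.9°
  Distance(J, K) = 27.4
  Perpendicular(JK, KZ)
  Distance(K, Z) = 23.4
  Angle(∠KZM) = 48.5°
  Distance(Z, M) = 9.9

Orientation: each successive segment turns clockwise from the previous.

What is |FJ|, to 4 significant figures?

8.227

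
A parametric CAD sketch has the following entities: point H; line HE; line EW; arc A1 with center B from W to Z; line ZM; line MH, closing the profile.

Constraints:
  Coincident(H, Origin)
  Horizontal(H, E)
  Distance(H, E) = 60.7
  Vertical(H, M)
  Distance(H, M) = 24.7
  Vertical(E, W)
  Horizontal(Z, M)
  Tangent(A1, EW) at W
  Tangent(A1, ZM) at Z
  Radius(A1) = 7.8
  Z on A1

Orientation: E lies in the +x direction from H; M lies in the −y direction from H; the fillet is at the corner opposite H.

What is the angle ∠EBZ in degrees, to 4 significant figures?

155.2°

The virtual corner opposite H is at (60.70, -24.70). Since A1 is tangent to EW there, BW ⟂ EW and the tangent condition forces BZ to be normal to ZM, with radius 7.8, so the center B sits 7.8 in from both sides at B = (52.90, -16.90). That places the tangent points at W = (60.70, -16.90) on EW and Z = (52.90, -24.70) on ZM. Then cos ∠EBZ = BE·BZ / (|BE||BZ|), giving 155.2°.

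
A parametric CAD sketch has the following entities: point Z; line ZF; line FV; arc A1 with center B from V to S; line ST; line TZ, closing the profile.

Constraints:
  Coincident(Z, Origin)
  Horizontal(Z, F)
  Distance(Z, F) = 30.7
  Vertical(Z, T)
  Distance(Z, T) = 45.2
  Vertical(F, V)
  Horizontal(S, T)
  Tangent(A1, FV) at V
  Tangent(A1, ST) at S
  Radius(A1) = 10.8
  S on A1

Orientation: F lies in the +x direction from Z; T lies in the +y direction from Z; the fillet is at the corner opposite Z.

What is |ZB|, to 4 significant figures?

39.74

Z is at the origin; ZF is horizontal with |ZF| = 30.7 and F on the +x side, so F = (30.70, 0.000). ZT is vertical with |ZT| = 45.2 and T on the +y side, so T = (0.000, 45.20). The virtual corner opposite Z is at (30.70, 45.20). The tangent condition forces BV to be normal to FV and since A1 is tangent to ST there, BS ⟂ ST, with radius 10.8, so the center B sits 10.8 in from both sides at B = (19.90, 34.40). Then |ZB| = |B − Z| = 39.74.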